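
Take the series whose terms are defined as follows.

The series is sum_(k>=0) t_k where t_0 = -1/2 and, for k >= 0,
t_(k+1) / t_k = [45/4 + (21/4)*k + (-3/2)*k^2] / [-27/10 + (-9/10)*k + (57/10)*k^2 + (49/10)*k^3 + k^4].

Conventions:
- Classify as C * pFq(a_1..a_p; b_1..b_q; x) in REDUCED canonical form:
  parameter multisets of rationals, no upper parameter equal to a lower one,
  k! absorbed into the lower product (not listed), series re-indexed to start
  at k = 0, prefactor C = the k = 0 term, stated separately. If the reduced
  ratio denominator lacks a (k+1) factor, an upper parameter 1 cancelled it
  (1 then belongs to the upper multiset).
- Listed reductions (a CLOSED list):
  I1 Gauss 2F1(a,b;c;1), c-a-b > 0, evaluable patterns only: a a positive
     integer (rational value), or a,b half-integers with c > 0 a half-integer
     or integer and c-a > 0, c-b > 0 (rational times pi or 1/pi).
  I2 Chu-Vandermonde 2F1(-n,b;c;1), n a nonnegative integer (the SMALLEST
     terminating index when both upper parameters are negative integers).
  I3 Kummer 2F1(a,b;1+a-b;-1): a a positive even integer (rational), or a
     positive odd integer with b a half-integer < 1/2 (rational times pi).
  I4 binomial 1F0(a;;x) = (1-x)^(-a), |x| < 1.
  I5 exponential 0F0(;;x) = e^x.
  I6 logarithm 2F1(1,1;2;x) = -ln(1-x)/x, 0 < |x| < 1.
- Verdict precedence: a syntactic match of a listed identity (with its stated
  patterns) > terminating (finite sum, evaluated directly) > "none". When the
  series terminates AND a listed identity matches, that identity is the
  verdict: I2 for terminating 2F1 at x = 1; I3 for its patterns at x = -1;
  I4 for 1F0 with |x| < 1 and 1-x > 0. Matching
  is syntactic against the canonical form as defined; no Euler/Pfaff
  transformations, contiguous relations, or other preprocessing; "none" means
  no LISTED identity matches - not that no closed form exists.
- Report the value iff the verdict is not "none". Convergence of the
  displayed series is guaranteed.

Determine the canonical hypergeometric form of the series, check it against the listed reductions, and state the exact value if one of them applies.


x = -3/2 here; the reduced form reads 1F2, upper {-5}, lower {-3/5, 3}, C = -1/2. Verdict: terminating - no listed pattern fits, but -5 in the upper list cuts the series at k = 5; direct evaluation. Exact value: 65210723/10235904.

Key step: with t_0 = -1/2, cancel k + 3/2 from the displayed ratio first; then prefactor -1/2.
Step ratio: r(k) = (-3/2) * (k-5) / [(k-3/5) (k+3) (k+1)] - poly over poly, x = (-3/2) from leading terms; C = -1/2 at k = 0.


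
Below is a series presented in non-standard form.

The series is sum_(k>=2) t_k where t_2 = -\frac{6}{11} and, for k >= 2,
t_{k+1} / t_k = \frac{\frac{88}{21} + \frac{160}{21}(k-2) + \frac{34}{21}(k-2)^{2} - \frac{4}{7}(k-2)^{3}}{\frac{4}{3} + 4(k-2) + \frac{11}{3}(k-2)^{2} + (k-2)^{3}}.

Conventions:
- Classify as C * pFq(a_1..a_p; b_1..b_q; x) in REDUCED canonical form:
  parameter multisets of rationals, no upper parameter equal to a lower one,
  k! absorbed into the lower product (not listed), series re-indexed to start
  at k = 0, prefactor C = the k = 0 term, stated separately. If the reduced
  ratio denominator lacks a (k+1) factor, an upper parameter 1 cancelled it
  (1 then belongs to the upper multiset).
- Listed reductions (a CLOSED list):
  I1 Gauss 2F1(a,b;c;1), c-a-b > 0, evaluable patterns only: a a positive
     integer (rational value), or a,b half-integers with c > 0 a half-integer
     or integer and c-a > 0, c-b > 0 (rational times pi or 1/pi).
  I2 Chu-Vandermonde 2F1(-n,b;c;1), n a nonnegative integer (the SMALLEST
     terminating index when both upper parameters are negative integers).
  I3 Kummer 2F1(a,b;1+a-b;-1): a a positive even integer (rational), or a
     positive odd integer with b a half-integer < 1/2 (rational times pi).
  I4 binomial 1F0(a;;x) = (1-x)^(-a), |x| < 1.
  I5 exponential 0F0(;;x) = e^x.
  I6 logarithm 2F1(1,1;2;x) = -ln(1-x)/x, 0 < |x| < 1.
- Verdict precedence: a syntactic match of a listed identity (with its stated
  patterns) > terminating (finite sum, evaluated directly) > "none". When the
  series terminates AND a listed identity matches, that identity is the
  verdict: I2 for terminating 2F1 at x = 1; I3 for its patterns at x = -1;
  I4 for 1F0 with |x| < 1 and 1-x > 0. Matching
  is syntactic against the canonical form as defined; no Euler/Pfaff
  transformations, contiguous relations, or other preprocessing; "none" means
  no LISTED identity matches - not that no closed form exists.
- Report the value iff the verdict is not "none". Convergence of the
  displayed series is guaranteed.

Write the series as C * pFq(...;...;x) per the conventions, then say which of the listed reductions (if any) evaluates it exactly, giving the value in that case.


Reduced: x = -\frac{4}{7}, 1F0, upper = {-\frac{11}{2}}, lower = {-}, C = -\frac{6}{11}. Verdict: this is the I4 binomial reduction (the 1F0 binomial series: exponent 11/2, x = -\frac{4}{7}). Sum: \left(-\frac{6}{11}\right) \cdot \left(\frac{11}{7}\right)^{\frac{11}{2}}.

Key step: from the first term -\frac{6}{11}: the parameter 2 appears in both the upper and lower lists and cancels (alongside the other common factor).
Step ratio: r(k) = -\frac{4}{7} * (k-\frac{11}{2}) / [(k+1)] - rational in k. x = -\frac{4}{7}; t_0 = -\frac{6}{11}; negate the roots.


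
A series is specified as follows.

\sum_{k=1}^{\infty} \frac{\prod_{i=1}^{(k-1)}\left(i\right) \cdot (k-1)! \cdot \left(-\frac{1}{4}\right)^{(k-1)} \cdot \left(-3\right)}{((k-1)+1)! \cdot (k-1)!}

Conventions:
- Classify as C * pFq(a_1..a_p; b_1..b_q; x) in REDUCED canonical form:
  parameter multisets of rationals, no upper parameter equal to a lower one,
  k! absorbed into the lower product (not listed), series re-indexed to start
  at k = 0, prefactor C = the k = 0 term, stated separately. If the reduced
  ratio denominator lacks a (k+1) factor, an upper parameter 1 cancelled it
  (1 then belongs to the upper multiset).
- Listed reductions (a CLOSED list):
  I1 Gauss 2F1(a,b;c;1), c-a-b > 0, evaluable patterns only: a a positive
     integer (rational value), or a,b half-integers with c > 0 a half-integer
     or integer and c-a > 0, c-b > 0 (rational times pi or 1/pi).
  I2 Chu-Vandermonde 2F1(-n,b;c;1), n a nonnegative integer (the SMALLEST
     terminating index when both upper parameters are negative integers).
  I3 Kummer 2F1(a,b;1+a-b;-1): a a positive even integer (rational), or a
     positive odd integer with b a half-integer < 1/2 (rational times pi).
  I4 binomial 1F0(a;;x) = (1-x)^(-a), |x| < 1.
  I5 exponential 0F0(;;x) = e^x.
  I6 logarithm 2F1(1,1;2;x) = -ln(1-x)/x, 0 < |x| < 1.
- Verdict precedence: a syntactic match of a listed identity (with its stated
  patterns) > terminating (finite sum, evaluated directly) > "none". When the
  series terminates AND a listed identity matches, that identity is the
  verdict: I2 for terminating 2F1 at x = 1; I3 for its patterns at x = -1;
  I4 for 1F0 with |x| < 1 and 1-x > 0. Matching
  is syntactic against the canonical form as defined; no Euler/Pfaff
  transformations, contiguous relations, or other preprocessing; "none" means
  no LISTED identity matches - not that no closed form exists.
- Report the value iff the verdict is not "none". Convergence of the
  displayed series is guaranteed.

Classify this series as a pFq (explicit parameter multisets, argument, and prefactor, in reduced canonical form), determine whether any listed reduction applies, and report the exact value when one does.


First insight: t_0 being -3, the denominator's factorial ratio (C = -3) is a lower Pochhammer.
Term ratio: r(k) = -\frac{1}{4} * (k+1) (k+1) / [(k+2) (k+1)] ; factor over Q: parameters, x = -\frac{1}{4}, and C = -3.

This is -3 * 2F1(1, 1; 2; -\frac{1}{4}) in reduced canonical form. Verdict: the I6 logarithm reduction fires (the logarithm: parameters (1,1;2), x = -\frac{1}{4}). Exact value: \left(-12\right) \cdot \ln\left(\frac{5}{4}\right).


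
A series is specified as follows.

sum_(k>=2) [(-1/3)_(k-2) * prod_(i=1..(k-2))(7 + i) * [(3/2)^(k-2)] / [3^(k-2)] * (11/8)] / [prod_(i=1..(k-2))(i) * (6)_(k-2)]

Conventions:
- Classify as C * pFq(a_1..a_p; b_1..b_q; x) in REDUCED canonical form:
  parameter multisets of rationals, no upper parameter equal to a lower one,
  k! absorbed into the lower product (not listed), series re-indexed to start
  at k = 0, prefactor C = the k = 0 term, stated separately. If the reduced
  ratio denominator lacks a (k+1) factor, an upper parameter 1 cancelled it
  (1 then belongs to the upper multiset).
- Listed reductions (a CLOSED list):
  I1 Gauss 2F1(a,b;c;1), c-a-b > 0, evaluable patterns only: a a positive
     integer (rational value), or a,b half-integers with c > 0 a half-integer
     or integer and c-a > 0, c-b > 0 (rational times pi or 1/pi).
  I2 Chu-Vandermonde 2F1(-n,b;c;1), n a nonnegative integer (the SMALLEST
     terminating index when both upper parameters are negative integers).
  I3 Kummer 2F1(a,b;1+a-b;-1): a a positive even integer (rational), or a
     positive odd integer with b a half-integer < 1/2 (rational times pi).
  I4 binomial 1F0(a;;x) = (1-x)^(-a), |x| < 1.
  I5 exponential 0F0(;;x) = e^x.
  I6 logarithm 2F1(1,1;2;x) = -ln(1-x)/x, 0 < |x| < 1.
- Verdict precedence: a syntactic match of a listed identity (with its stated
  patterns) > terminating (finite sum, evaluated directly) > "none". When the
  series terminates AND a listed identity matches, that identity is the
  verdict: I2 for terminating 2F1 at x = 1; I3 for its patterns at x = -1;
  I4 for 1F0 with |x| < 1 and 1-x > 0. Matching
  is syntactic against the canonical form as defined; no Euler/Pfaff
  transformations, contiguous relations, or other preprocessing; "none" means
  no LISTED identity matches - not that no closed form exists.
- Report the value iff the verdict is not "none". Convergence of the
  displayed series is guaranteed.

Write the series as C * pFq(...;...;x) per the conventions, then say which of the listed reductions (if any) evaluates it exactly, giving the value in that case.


First insight: t_0 being 11/8, the running product (C = 11/8) telescopes to a rising factorial.
Consecutive-term ratio: r(k) = (1/2) * (k-1/3) (k+8) / [(k+6) (k+1)] - rational in k. x = (1/2); t_0 = 11/8; negate the roots.

Classification (C = 11/8): 2F1 with upper {-1/3, 8}, lower {6}, argument x = 1/2. Verdict: none - this 2F1 at x = 1/2 matches no listed pattern, and upper {-1/3, 8} holds no stopper.


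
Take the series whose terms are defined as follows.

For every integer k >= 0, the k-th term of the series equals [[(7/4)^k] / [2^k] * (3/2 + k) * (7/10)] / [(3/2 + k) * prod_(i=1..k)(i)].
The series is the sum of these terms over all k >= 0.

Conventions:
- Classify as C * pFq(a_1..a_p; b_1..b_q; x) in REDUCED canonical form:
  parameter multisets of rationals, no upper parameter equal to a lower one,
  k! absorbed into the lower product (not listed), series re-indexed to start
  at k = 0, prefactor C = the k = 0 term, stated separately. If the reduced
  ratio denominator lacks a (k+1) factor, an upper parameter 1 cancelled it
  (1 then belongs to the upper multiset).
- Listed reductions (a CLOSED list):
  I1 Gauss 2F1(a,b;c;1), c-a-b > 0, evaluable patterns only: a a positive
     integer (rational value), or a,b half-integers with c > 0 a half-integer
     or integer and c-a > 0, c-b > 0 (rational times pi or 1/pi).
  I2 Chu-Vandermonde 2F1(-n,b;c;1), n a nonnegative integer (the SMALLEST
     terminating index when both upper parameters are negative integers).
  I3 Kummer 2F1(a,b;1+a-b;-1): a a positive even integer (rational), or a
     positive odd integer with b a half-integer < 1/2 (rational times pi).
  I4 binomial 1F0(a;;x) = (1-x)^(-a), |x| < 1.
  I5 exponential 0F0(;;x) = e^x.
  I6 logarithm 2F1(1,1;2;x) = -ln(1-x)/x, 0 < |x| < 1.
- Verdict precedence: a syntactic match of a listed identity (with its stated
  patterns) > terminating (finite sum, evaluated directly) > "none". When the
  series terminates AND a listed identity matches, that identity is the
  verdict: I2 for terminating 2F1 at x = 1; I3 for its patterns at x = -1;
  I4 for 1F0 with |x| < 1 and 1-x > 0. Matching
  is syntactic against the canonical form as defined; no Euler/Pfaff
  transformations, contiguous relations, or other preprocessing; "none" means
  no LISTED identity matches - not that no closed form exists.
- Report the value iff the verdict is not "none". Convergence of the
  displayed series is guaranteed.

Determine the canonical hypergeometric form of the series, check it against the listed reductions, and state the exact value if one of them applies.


This is 7/10 * 0F0(-; -; 7/8) in reduced canonical form. Verdict at x = 7/8: exponential (I5) matches (the 0F0 exponential series at x = 7/8). Its exact value is (7/10) * e^(7/8).

Key observation: t_0 = 7/10 here, and the product of the first k integers (C = 7/10) is k!.
Ratio: r(k) = (7/8) * 1 / [(k+1)] - rational in k, leading ratio (7/8); with t_0 = 7/10, classification follows.


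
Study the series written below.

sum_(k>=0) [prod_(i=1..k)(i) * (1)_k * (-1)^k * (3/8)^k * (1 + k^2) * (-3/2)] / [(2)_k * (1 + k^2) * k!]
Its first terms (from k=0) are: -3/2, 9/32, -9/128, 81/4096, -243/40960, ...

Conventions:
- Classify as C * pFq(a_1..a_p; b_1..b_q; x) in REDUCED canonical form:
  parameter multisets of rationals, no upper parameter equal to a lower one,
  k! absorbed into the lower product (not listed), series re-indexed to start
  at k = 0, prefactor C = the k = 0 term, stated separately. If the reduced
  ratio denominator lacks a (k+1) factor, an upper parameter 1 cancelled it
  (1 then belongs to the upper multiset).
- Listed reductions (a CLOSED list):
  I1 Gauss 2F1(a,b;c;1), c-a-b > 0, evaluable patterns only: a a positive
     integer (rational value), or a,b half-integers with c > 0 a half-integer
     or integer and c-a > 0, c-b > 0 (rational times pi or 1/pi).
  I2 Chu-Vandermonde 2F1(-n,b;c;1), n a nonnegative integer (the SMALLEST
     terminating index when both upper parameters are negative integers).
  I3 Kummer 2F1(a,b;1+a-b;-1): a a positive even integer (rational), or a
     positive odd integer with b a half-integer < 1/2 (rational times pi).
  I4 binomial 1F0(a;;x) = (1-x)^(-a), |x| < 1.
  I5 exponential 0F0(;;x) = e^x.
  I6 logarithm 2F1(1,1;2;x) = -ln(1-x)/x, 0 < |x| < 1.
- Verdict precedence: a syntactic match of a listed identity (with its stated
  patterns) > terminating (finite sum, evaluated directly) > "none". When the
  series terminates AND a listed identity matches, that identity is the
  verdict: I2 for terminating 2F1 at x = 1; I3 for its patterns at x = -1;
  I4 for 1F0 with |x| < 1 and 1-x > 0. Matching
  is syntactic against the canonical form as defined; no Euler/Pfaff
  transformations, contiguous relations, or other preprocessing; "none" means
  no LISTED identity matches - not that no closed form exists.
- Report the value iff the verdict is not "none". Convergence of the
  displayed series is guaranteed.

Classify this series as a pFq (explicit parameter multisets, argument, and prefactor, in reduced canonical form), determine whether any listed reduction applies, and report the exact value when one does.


At argument -3/8: a 2F1 with upper {1, 1}, lower {2}, scaled by C = -3/2. Verdict (x = -3/8): the I6 logarithm reduction applies (the logarithm: parameters (1,1;2), x = -3/8). Hence: (-4) * ln(11/8).

Key step: t_0 being -3/2, k^2 + 1 divides numerator and denominator alike; prefactor -3/2 after cancelling.
Consecutive-term ratio: r(k) = (-3/8) * (k+1) (k+1) / [(k+2) (k+1)] - poly over poly, x = (-3/8) from leading terms; C = -3/2 at k = 0.


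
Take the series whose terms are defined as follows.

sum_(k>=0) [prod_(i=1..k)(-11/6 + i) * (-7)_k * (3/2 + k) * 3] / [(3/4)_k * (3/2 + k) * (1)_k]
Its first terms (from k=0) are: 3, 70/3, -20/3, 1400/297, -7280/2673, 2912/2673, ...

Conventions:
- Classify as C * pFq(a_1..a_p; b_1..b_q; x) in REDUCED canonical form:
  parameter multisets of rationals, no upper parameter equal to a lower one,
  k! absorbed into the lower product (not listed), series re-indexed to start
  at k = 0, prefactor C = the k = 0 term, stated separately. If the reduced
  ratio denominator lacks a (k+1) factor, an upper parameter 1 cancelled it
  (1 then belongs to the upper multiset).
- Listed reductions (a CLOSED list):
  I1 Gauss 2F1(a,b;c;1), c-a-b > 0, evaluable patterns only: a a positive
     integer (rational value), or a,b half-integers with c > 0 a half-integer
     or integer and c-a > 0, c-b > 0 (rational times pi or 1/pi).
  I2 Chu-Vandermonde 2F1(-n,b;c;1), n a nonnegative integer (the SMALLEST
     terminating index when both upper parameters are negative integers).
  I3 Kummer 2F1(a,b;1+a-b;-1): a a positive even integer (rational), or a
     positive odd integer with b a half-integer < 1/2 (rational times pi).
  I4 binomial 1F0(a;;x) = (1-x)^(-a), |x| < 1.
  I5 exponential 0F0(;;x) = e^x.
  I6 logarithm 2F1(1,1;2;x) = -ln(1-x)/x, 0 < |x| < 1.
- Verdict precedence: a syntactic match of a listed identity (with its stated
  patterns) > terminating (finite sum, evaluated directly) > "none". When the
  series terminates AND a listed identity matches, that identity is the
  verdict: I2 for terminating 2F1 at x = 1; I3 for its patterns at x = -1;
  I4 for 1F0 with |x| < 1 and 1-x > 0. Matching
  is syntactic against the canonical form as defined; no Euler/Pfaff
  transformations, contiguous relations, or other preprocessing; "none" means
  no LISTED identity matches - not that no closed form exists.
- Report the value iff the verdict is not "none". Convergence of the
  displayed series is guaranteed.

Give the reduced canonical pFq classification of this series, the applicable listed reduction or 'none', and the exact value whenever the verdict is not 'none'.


x = 1 here; the reduced form reads 2F1, upper {-7, -5/6}, lower {3/4}, C = 3. Verdict (x = 1): Chu-Vandermonde (I2) applies (terminating 2F1 at x = 1 with n = 7, b = -5/6, c = 3/4). Sum: 91722397/4074381.

Key observation: with t_0 = 3, k + 3/2 divides numerator and denominator alike; C = 3 after cancelling.
Consecutive-term ratio: r(k) = 1 * (k-7) (k-5/6) / [(k+3/4) (k+1)] - rational; roots negated = parameters, x = 1, C = 3.


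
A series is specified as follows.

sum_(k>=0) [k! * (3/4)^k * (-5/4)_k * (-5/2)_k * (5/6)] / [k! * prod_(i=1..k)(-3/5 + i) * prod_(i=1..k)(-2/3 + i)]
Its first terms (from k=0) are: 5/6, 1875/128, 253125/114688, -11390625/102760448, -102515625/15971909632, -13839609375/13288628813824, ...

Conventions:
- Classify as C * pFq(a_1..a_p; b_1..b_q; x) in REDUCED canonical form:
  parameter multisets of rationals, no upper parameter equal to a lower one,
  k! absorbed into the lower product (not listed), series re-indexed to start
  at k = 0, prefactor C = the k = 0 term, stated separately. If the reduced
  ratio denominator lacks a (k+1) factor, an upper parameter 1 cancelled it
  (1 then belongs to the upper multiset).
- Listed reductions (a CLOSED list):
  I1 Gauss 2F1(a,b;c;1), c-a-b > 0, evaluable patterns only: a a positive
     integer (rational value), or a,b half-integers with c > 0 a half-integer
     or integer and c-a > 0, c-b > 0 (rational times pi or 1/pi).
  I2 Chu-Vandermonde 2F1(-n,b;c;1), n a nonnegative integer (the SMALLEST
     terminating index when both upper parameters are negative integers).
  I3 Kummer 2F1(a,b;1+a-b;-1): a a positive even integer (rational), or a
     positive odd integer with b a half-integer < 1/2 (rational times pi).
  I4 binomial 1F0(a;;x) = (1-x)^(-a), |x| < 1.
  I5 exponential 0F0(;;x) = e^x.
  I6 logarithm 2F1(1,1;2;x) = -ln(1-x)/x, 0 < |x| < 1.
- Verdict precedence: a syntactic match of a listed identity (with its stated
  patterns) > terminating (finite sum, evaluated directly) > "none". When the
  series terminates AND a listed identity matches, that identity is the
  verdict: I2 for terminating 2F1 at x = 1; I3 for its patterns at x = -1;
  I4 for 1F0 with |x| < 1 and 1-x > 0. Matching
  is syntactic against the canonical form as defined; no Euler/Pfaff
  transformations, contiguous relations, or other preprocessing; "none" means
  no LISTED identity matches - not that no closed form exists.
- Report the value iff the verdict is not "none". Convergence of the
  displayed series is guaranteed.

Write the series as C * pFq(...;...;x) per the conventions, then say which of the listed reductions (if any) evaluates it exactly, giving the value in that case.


With C = 5/6: the canonical form is 3F2(-5/2, -5/4, 1; 1/3, 2/5; 3/4). Verdict: none - this 3F2 at x = 3/4 matches no listed pattern, and upper {-5/2, -5/4, 1} holds no stopper.

Key step: t_0 = 5/6 here, and the lower running product (prefactor 5/6) is a rising factorial.
Consecutive-term ratio: r(k) = (3/4) * (k-5/2) (k-5/4) (k+1) / [(k+1/3) (k+2/5) (k+1)] - poly over poly, x = (3/4) from leading terms; C = 5/6 at k = 0.


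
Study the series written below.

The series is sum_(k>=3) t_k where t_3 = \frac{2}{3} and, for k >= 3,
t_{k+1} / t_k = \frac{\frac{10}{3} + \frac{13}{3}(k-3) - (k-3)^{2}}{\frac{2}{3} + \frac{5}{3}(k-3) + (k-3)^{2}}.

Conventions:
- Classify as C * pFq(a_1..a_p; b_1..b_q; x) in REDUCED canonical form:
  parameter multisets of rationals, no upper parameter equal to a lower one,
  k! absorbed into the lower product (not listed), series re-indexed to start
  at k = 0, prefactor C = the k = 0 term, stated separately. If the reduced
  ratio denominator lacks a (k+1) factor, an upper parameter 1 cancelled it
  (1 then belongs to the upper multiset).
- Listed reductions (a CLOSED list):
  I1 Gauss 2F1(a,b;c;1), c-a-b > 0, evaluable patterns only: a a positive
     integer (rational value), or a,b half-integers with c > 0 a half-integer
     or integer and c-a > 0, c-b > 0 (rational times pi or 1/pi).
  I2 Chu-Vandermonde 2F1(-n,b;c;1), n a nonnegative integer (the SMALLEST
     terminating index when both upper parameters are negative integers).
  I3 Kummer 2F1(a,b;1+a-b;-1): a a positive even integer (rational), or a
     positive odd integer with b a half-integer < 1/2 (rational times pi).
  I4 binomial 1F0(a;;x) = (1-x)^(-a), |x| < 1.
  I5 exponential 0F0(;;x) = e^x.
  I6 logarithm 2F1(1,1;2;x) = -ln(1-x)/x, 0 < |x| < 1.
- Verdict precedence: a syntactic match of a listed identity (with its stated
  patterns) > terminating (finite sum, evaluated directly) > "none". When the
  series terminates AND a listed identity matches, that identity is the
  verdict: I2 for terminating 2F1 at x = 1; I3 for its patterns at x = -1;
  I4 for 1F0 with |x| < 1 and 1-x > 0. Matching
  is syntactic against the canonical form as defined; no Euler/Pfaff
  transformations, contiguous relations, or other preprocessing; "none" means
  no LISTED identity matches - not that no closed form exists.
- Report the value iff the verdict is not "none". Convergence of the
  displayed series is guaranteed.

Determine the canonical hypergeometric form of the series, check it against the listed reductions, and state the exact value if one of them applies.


The series (x = -1) is 1F0: upper {-5}, lower {-}, prefactor \frac{2}{3}. Verdict: terminating - upper parameter -5 makes this a finite sum (last index 5), evaluated exactly. Exact value: \frac{64}{3}.

Key observation: from the first term \frac{2}{3}: cancel k + 2/3 from the displayed ratio first; then C = 2/3, x = -1.
Step ratio: r(k) = -1 * (k-5) / [(k+1)] - rational in k, leading ratio -1; with t_0 = \frac{2}{3}, classification follows.


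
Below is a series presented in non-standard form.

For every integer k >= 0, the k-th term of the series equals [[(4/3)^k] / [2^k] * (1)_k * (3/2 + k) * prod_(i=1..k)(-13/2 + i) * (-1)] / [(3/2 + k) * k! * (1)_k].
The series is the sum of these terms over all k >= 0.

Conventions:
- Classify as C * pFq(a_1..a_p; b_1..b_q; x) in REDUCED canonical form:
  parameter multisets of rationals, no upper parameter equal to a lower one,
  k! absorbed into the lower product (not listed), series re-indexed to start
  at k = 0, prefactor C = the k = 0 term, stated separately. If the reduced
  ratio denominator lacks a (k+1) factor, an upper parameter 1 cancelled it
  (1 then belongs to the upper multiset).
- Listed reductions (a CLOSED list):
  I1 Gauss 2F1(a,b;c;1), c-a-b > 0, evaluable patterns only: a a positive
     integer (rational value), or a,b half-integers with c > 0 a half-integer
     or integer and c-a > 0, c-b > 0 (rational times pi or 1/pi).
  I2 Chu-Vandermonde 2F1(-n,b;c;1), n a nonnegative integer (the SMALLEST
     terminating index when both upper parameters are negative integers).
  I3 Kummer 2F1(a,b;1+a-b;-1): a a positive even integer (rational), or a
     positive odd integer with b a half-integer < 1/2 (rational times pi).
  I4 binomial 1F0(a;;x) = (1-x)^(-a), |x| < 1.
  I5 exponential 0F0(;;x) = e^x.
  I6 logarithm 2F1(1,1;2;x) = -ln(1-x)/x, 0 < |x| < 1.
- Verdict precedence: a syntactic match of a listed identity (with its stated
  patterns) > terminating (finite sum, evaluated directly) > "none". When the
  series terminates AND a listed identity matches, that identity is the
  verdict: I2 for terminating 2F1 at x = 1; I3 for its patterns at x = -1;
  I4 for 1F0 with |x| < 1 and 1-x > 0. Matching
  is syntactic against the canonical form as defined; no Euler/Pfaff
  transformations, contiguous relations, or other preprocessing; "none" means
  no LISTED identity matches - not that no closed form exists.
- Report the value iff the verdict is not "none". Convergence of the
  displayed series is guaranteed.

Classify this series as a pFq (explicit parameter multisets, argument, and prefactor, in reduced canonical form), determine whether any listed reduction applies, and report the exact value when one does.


Canonical form: C = -1 times 1F0 with upper {-11/2}, lower {-}, x = 2/3. Verdict (x = 2/3): the I4 binomial reduction applies (the 1F0 binomial series: exponent 11/2, x = 2/3). Hence: (-1) * (1/3)^(11/2).

Key step: x = (2/3) and the parameter 1 appears in both the upper and lower lists and cancels (alongside the other common factor).
Consecutive-term ratio: r(k) = (2/3) * (k-11/2) / [(k+1)] - rational in k. x = (2/3); t_0 = -1; negate the roots.


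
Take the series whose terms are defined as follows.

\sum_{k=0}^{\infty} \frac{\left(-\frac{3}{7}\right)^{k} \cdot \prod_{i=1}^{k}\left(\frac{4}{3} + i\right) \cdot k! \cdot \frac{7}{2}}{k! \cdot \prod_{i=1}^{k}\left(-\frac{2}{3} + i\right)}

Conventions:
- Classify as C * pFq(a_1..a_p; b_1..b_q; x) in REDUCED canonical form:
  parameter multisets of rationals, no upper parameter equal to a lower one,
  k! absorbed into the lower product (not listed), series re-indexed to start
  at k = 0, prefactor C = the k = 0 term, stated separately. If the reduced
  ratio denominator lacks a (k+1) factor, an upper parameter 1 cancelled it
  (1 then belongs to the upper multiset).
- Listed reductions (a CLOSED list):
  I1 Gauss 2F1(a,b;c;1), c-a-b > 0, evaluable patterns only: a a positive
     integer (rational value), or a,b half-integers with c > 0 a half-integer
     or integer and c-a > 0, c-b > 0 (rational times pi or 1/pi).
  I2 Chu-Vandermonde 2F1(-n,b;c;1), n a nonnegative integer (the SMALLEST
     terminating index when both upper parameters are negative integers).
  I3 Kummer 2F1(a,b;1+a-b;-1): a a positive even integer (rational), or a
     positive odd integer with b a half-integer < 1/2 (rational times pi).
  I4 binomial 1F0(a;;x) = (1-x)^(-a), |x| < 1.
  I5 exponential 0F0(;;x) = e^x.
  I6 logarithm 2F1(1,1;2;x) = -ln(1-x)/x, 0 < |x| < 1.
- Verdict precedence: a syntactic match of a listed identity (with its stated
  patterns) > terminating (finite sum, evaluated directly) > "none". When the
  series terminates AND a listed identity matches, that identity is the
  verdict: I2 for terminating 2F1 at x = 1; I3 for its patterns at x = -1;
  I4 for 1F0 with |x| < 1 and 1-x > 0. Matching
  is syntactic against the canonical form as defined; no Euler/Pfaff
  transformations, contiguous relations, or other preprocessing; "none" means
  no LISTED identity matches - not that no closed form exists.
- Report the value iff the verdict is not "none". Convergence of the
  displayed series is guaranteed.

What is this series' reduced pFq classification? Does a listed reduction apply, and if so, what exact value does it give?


With C = \frac{7}{2}: the canonical form is 2F1(1, \frac{7}{3}; \frac{1}{3}; -\frac{3}{7}). Verdict: none here - no I1-I6 shape fits x = -\frac{3}{7} with lower {\frac{1}{3}}.

Key step: x = -\frac{3}{7} and the running product (prefactor 7/2) telescopes to a rising factorial.
Term ratio: r(k) = -\frac{3}{7} * (k+1) (k+\frac{7}{3}) / [(k+\frac{1}{3}) (k+1)] ; factor over Q: parameters, x = -\frac{3}{7}, and C = \frac{7}{2}.


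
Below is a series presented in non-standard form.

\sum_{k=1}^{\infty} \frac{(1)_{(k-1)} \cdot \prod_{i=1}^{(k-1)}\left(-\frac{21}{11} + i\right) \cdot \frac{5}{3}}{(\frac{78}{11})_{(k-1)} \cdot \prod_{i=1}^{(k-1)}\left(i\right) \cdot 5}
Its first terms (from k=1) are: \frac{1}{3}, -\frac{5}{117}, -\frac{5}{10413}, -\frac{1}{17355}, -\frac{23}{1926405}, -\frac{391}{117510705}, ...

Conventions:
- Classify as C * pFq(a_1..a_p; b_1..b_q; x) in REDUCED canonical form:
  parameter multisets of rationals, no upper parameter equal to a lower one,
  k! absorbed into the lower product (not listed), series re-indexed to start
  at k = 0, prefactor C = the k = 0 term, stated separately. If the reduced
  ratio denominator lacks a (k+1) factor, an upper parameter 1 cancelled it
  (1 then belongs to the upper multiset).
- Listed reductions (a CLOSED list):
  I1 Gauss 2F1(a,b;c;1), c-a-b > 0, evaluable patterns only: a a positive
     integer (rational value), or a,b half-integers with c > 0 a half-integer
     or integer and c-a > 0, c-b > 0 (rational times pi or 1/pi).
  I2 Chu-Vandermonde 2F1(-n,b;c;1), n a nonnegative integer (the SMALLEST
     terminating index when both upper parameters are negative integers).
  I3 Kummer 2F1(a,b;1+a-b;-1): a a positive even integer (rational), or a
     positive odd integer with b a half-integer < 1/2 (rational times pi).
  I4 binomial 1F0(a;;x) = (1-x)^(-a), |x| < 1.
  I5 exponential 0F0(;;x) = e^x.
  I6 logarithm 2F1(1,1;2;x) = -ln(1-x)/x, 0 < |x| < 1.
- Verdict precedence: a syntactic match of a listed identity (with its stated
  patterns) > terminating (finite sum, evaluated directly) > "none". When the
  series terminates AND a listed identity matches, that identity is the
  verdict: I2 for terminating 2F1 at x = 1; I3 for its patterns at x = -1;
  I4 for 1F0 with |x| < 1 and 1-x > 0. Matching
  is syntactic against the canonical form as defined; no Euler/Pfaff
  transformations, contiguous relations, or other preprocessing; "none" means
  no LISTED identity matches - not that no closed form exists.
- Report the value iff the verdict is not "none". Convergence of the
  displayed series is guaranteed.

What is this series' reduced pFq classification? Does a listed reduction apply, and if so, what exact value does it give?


Reduced: x = 1, 2F1, upper = {-\frac{10}{11}, 1}, lower = {\frac{78}{11}}, C = \frac{1}{3}. Verdict: the Gauss summation I1 applies (x = 1: the Gamma ratio telescopes since c-a-b = 7 > 0 and a = 1 in Z>0). Value: \frac{67}{231}.

First insight: with t_0 = \frac{1}{3}, the constant factors (C = 1/3, x = 1) combine into one prefactor.
Ratio: r(k) = 1 * (k-\frac{10}{11}) (k+1) / [(k+\frac{78}{11}) (k+1)] - rational in k, leading ratio 1; with t_0 = \frac{1}{3}, classification follows.


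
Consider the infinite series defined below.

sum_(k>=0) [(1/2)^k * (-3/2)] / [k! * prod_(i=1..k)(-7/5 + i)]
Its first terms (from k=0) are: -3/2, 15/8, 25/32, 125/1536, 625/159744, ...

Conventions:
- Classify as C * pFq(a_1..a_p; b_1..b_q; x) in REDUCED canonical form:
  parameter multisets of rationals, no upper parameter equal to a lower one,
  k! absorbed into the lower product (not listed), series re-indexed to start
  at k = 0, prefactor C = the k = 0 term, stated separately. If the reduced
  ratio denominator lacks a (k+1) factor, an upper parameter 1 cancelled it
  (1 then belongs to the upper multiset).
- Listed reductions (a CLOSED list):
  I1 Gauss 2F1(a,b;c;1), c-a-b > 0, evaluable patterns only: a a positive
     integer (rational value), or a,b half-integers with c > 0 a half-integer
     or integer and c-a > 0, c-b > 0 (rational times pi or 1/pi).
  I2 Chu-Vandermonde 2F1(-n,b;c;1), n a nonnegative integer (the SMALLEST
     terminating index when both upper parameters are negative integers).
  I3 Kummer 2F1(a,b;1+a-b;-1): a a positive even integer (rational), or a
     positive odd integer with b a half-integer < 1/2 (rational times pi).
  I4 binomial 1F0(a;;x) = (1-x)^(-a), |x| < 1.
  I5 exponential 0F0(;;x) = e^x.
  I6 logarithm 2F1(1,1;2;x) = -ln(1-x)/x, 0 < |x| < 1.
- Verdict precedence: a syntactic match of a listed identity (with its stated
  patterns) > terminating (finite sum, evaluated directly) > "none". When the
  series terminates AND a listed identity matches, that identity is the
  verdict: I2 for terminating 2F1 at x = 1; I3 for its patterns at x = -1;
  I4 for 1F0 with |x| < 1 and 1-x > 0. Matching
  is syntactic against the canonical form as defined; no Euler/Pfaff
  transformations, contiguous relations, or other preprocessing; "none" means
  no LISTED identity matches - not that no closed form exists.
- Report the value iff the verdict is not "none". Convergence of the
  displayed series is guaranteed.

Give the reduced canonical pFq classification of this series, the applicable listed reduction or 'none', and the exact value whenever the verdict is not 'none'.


At argument 1/2: a 0F1 with upper {-}, lower {-2/5}, scaled by C = -3/2. Verdict: none. Every listed pattern misses the 0F1 form at 1/2, upper {-}.

Structural cue: from the first term -3/2: the lower running product (C = -3/2, x = 1/2) is a rising factorial.
Consecutive-term ratio: r(k) = (1/2) * 1 / [(k-2/5) (k+1)] - rational in k, leading ratio (1/2); with t_0 = -3/2, classification follows.


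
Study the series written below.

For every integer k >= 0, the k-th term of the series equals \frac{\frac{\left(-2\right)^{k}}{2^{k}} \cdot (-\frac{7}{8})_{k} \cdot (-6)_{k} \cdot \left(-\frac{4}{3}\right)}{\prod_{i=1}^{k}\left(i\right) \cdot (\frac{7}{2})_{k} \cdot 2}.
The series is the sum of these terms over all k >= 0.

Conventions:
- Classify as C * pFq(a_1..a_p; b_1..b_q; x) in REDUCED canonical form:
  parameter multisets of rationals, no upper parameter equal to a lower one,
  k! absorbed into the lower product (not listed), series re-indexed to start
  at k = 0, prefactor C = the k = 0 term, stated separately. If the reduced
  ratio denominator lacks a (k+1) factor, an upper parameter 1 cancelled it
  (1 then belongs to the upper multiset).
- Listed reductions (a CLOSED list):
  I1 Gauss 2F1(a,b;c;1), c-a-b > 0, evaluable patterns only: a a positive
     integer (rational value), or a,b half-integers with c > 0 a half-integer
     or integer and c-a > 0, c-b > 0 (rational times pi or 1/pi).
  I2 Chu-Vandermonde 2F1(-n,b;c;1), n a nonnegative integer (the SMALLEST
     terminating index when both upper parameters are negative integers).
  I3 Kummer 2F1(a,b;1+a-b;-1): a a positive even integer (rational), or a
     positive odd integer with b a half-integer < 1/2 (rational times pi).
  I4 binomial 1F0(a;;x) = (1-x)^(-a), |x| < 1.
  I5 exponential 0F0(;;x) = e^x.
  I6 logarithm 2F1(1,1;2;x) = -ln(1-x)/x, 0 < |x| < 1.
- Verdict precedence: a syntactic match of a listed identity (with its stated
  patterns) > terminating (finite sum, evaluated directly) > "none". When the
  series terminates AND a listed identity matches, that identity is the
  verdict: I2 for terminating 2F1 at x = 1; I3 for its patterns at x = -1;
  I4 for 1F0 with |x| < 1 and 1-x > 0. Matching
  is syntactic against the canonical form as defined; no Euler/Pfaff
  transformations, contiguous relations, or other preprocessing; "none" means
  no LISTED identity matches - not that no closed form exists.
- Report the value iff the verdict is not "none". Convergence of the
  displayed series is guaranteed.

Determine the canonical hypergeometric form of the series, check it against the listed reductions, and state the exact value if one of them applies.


Prefactor -\frac{2}{3}, argument -1: 2F1 with upper {-6, -\frac{7}{8}} over lower {\frac{7}{2}}. Verdict: terminating (-6 upstairs). 7 nonzero terms in all; added directly. Exact value: \frac{1125997}{2635776}.

Key step: with t_0 = -\frac{2}{3}, the constant factors (C = -2/3) combine into one prefactor.
Term ratio: r(k) = -1 * (k-6) (k-\frac{7}{8}) / [(k+\frac{7}{2}) (k+1)] - poly over poly, x = -1 from leading terms; C = -\frac{2}{3} at k = 0.


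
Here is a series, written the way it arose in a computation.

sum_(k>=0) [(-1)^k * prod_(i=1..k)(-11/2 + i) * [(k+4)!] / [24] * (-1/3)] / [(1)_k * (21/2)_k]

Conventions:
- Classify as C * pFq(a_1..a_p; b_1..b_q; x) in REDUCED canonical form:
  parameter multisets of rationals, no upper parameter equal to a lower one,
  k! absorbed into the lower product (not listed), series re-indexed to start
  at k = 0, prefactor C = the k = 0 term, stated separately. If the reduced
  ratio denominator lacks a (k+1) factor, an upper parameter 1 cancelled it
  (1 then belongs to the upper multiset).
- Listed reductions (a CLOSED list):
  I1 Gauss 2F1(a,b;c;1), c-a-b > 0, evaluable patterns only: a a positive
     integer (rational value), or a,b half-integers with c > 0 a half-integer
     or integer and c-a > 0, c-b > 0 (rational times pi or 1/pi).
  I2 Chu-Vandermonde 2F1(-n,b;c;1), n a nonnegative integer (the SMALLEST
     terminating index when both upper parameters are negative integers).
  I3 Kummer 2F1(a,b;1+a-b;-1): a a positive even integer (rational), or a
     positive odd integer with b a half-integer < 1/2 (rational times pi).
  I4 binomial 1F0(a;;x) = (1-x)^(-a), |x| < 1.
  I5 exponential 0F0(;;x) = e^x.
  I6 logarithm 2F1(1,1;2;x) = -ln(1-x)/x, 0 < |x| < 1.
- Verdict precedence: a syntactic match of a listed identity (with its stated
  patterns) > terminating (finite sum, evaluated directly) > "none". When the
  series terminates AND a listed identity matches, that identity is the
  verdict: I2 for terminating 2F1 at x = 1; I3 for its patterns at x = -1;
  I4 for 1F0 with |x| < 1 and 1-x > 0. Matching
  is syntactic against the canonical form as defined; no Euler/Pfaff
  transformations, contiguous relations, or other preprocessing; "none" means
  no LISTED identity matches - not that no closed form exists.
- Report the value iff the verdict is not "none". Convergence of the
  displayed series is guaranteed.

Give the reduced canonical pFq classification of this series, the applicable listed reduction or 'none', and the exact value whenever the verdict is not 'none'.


Key observation: t_0 being -1/3, the factorial ratio (prefactor -1/3) (k+a-1)!/(a-1)! is a rising factorial (a)_k.
Term ratio: r(k) = (-1) * (k-9/2) (k+5) / [(k+21/2) (k+1)] - rational; roots negated = parameters, x = (-1), C = -1/3.

Classification (C = -1/3): 2F1 with upper {-9/2, 5}, lower {21/2}, argument x = -1. Verdict at x = -1: Kummer's theorem (I3) matches (x = -1; c = 21/2 equals 1+a-b for upper {-9/2, 5}: listed pattern). Sum: (-692835/1048576) * pi.


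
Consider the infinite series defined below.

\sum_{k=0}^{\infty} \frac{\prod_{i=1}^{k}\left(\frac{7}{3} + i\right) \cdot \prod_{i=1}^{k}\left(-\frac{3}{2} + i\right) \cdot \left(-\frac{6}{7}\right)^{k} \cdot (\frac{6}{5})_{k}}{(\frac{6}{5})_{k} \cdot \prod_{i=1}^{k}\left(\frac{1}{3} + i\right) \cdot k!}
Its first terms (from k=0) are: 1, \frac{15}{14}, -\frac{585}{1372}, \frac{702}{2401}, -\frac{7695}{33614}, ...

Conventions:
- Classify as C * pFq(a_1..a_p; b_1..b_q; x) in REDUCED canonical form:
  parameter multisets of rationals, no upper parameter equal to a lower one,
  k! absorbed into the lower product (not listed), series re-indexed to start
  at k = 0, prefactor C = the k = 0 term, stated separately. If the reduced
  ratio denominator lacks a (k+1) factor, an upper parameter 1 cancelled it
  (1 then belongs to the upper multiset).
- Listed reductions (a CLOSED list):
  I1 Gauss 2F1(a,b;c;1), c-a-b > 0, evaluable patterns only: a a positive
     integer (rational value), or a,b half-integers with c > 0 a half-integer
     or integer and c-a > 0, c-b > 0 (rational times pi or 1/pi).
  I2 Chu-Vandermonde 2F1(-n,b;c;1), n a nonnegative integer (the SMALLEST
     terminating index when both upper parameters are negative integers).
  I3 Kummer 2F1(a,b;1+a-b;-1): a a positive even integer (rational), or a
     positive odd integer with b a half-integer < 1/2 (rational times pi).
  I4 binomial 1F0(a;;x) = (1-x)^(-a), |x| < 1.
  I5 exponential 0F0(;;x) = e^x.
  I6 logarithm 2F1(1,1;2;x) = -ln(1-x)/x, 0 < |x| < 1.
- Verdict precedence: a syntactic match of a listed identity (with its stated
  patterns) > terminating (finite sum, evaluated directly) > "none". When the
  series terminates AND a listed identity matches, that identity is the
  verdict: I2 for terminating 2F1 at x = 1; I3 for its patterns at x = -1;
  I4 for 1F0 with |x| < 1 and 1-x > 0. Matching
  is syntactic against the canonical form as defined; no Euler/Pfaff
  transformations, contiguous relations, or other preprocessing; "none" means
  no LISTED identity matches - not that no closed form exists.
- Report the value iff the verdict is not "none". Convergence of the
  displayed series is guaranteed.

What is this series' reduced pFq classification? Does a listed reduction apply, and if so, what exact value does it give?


x = -\frac{6}{7} here; the reduced form reads 2F1, upper {-\frac{1}{2}, \frac{10}{3}}, lower {\frac{4}{3}}, C = 1. Verdict: none. No listed pattern accepts 2F1(-\frac{1}{2}, \frac{10}{3}; \frac{4}{3}; -\frac{6}{7}).

Key observation: from the first term 1: the lower running product (C = 1, x = -6/7) is a rising factorial.
Consecutive-term ratio: r(k) = -\frac{6}{7} * (k-\frac{1}{2}) (k+\frac{10}{3}) / [(k+\frac{4}{3}) (k+1)] ; factor over Q: parameters, x = -\frac{6}{7}, and C = 1.
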